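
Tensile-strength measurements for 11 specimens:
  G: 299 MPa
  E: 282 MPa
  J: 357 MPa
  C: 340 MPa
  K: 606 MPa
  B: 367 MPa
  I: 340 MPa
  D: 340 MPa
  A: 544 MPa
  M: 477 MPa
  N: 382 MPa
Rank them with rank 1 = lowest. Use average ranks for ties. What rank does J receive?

Sorted (ascending): 282, 299, 340, 340, 340, 357, 367, 382, 477, 544, 606
The 3 values of 340 occupy positions 3–5 → average rank 4.
J has value 357 MPa → rank 6.

6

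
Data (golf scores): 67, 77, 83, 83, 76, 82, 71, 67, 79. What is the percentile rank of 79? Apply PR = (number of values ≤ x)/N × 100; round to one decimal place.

N = 9.
Strictly below 79: 5. Equal to 79: 1.
PR = 6/9 × 100 = 66.7

66.7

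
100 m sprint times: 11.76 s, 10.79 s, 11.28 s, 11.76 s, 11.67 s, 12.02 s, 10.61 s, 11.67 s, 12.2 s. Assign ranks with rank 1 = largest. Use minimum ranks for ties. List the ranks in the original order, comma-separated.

3, 8, 7, 3, 5, 2, 9, 5, 1

Sorted (descending): 12.2, 12.02, 11.76, 11.76, 11.67, 11.67, 11.28, 10.79, 10.61
The 2 values of 11.76 occupy positions 3–4 → each gets rank 3.
The 2 values of 11.67 occupy positions 5–6 → each gets rank 5.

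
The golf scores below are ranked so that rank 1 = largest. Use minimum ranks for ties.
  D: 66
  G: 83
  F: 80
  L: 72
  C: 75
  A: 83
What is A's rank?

Sorted (descending): 83, 83, 80, 75, 72, 66
The 2 values of 83 occupy positions 1–2 → each gets rank 1.
A has value 83 → rank 1.

1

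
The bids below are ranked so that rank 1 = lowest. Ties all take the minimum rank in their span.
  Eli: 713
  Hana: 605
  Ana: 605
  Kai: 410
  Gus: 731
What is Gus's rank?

Sorted (ascending): 410, 605, 605, 713, 731
The 2 values of 605 occupy positions 2–3 → each gets rank 2.
Gus has value 731 → rank 5.

5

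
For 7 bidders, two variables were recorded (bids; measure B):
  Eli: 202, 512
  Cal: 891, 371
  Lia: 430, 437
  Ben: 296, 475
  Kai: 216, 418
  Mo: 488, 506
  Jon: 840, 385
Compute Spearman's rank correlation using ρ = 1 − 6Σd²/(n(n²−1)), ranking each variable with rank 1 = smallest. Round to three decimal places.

-0.679

Ranks of variable 1: 1, 7, 4, 3, 2, 5, 6
Ranks of variable 2: 7, 1, 4, 5, 3, 6, 2
d = r₁ − r₂: -6, 6, 0, -2, -1, -1, 4
d²: 36, 36, 0, 4, 1, 1, 16; Σd² = 94
ρ = 1 − 6·94/(7·48) = 1 − 564/336 = -0.679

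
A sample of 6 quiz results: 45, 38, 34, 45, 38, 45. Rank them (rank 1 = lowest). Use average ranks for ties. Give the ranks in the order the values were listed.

5, 2.5, 1, 5, 2.5, 5

Sorted (ascending): 34, 38, 38, 45, 45, 45
The 2 values of 38 occupy positions 2–3 → average rank (2+3)/2 = 2.5.
The 3 values of 45 occupy positions 4–6 → average rank 5.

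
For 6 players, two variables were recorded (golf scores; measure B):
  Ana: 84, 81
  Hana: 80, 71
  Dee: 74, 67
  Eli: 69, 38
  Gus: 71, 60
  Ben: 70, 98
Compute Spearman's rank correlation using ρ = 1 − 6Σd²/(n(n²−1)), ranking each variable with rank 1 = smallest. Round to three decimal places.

Ranks of variable 1: 6, 5, 4, 1, 3, 2
Ranks of variable 2: 5, 4, 3, 1, 2, 6
d = r₁ − r₂: 1, 1, 1, 0, 1, -4
d²: 1, 1, 1, 0, 1, 16; Σd² = 20
ρ = 1 − 6·20/(6·35) = 1 − 120/210 = 0.429

0.429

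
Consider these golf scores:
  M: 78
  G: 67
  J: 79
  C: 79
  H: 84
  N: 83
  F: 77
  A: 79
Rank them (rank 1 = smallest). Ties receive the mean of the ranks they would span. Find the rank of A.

5

Sorted (ascending): 67, 77, 78, 79, 79, 79, 83, 84
The 3 values of 79 occupy positions 4–6 → average rank 5.
A has value 79 → rank 5.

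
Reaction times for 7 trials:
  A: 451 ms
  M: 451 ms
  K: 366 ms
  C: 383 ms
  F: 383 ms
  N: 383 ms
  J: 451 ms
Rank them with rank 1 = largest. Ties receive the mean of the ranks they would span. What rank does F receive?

5

Sorted (descending): 451, 451, 451, 383, 383, 383, 366
The 3 values of 451 occupy positions 1–3 → average rank 2.
The 3 values of 383 occupy positions 4–6 → average rank 5.
F has value 383 ms → rank 5.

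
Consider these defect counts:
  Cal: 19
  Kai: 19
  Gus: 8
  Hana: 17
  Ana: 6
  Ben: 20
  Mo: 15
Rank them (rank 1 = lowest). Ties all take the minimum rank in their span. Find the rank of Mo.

Sorted (ascending): 6, 8, 15, 17, 19, 19, 20
The 2 values of 19 occupy positions 5–6 → each gets rank 5.
Mo has value 15 → rank 3.

3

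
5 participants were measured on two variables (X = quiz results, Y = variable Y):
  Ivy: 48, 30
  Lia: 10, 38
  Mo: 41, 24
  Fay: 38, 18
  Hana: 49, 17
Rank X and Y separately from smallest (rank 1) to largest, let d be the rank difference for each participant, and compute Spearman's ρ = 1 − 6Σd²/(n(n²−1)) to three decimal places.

-0.600

Ranks of variable 1: 4, 1, 3, 2, 5
Ranks of variable 2: 4, 5, 3, 2, 1
d = r₁ − r₂: 0, -4, 0, 0, 4
d²: 0, 16, 0, 0, 16; Σd² = 32
ρ = 1 − 6·32/(5·24) = 1 − 192/120 = -0.600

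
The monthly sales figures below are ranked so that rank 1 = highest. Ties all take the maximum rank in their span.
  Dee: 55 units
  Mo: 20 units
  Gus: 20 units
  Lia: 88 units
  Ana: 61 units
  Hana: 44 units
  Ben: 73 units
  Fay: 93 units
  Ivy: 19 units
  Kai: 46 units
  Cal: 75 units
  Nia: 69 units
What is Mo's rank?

Sorted (descending): 93, 88, 75, 73, 69, 61, 55, 46, 44, 20, 20, 19
The 2 values of 20 occupy positions 10–11 → each gets rank 11.
Mo has value 20 units → rank 11.

11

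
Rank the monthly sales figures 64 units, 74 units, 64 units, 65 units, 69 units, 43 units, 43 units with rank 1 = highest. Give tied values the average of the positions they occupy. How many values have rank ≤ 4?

Sorted (descending): 74, 69, 65, 64, 64, 43, 43
The 2 values of 64 occupy positions 4–5 → average rank (4+5)/2 = 4.5.
The 2 values of 43 occupy positions 6–7 → average rank (6+7)/2 = 6.5.
Ranks ≤ 4: {1, 2, 3} → 3 values.

3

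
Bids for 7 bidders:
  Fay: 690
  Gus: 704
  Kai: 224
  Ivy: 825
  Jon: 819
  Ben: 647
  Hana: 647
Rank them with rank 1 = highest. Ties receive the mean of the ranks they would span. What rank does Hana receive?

Sorted (descending): 825, 819, 704, 690, 647, 647, 224
The 2 values of 647 occupy positions 5–6 → average rank (5+6)/2 = 5.5.
Hana has value 647 → rank 5.5.

5.5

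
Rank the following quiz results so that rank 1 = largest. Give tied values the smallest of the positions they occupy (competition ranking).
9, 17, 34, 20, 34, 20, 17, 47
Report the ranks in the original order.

Sorted (descending): 47, 34, 34, 20, 20, 17, 17, 9
The 2 values of 34 occupy positions 2–3 → each gets rank 2.
The 2 values of 20 occupy positions 4–5 → each gets rank 4.
The 2 values of 17 occupy positions 6–7 → each gets rank 6.

8, 6, 2, 4, 2, 4, 6, 1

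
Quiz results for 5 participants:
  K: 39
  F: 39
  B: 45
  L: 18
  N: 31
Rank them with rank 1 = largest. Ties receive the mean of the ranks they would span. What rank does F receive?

2.5

Sorted (descending): 45, 39, 39, 31, 18
The 2 values of 39 occupy positions 2–3 → average rank (2+3)/2 = 2.5.
F has value 39 → rank 2.5.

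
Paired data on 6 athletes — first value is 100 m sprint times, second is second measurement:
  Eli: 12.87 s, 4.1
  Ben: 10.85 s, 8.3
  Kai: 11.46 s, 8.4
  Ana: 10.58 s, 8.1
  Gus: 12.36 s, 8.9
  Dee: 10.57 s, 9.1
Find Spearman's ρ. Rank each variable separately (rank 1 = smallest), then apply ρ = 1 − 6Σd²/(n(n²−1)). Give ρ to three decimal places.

Ranks of variable 1: 6, 3, 4, 2, 5, 1
Ranks of variable 2: 1, 3, 4, 2, 5, 6
d = r₁ − r₂: 5, 0, 0, 0, 0, -5
d²: 25, 0, 0, 0, 0, 25; Σd² = 50
ρ = 1 − 6·50/(6·35) = 1 − 300/210 = -0.429

-0.429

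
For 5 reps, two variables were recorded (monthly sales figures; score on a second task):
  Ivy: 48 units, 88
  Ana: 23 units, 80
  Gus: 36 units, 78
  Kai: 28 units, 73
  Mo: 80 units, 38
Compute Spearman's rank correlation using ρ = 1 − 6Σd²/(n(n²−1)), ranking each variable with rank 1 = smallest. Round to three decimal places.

Ranks of variable 1: 4, 1, 3, 2, 5
Ranks of variable 2: 5, 4, 3, 2, 1
d = r₁ − r₂: -1, -3, 0, 0, 4
d²: 1, 9, 0, 0, 16; Σd² = 26
ρ = 1 − 6·26/(5·24) = 1 − 156/120 = -0.300

-0.300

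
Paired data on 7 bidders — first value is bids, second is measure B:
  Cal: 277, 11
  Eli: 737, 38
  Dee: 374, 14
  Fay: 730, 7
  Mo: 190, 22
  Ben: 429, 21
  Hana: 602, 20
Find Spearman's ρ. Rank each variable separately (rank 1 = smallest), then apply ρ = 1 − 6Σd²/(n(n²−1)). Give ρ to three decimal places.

Ranks of variable 1: 2, 7, 3, 6, 1, 4, 5
Ranks of variable 2: 2, 7, 3, 1, 6, 5, 4
d = r₁ − r₂: 0, 0, 0, 5, -5, -1, 1
d²: 0, 0, 0, 25, 25, 1, 1; Σd² = 52
ρ = 1 − 6·52/(7·48) = 1 − 312/336 = 0.071

0.071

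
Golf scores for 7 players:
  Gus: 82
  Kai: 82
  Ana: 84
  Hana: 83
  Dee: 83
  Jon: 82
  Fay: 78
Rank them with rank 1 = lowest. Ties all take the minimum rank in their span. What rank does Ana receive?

7

Sorted (ascending): 78, 82, 82, 82, 83, 83, 84
The 3 values of 82 occupy positions 2–4 → each gets rank 2.
The 2 values of 83 occupy positions 5–6 → each gets rank 5.
Ana has value 84 → rank 7.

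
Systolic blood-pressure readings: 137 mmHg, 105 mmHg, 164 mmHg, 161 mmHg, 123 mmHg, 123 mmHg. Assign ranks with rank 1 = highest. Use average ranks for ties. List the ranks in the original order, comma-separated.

3, 6, 1, 2, 4.5, 4.5

Sorted (descending): 164, 161, 137, 123, 123, 105
The 2 values of 123 occupy positions 4–5 → average rank (4+5)/2 = 4.5.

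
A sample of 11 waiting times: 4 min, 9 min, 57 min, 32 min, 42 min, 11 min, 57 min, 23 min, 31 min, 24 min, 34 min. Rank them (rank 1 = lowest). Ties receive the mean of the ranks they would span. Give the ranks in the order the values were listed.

Sorted (ascending): 4, 9, 11, 23, 24, 31, 32, 34, 42, 57, 57
The 2 values of 57 occupy positions 10–11 → average rank (10+11)/2 = 10.5.

1, 2, 10.5, 7, 9, 3, 10.5, 4, 6, 5, 8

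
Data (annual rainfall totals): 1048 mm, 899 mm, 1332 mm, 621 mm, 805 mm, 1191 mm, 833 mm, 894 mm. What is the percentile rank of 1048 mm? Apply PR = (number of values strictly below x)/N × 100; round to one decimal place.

62.5

N = 8.
Strictly below 1048: 5. Equal to 1048: 1.
PR = 5/8 × 100 = 62.5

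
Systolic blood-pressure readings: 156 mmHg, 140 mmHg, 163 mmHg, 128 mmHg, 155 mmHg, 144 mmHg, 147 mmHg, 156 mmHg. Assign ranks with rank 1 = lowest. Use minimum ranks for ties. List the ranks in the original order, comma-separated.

6, 2, 8, 1, 5, 3, 4, 6

Sorted (ascending): 128, 140, 144, 147, 155, 156, 156, 163
The 2 values of 156 occupy positions 6–7 → each gets rank 6.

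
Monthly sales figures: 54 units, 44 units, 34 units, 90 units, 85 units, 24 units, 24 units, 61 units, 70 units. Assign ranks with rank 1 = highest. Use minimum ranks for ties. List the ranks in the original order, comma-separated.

5, 6, 7, 1, 2, 8, 8, 4, 3

Sorted (descending): 90, 85, 70, 61, 54, 44, 34, 24, 24
The 2 values of 24 occupy positions 8–9 → each gets rank 8.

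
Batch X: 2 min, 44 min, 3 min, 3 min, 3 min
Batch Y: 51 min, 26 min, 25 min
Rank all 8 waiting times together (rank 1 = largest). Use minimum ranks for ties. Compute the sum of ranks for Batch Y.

8

Sorted (descending): 51, 44, 26, 25, 3, 3, 3, 2
The 3 values of 3 occupy positions 5–7 → each gets rank 5.
Batch Y values → pooled ranks: 51→1, 26→3, 25→4
Rank sum = 1 + 3 + 4 = 8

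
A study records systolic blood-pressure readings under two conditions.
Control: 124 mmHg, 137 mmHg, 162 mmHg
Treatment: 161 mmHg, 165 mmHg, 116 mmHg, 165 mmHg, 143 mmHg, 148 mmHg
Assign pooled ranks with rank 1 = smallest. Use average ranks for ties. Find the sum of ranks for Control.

Sorted (ascending): 116, 124, 137, 143, 148, 161, 162, 165, 165
The 2 values of 165 occupy positions 8–9 → average rank (8+9)/2 = 8.5.
Control values → pooled ranks: 124→2, 137→3, 162→7
Rank sum = 2 + 3 + 7 = 12

12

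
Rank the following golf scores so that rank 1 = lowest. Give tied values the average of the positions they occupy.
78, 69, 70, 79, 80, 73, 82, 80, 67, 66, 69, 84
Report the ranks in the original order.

7, 3.5, 5, 8, 9.5, 6, 11, 9.5, 2, 1, 3.5, 12

Sorted (ascending): 66, 67, 69, 69, 70, 73, 78, 79, 80, 80, 82, 84
The 2 values of 69 occupy positions 3–4 → average rank (3+4)/2 = 3.5.
The 2 values of 80 occupy positions 9–10 → average rank (9+10)/2 = 9.5.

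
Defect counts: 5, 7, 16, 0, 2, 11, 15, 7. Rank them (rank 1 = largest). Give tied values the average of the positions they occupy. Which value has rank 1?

16

Sorted (descending): 16, 15, 11, 7, 7, 5, 2, 0
The 2 values of 7 occupy positions 4–5 → average rank (4+5)/2 = 4.5.
Rank 1 → value 16.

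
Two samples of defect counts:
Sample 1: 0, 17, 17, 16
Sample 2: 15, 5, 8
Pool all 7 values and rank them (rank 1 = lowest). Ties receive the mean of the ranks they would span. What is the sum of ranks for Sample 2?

Sorted (ascending): 0, 5, 8, 15, 16, 17, 17
The 2 values of 17 occupy positions 6–7 → average rank (6+7)/2 = 6.5.
Sample 2 values → pooled ranks: 15→4, 5→2, 8→3
Rank sum = 4 + 2 + 3 = 9

9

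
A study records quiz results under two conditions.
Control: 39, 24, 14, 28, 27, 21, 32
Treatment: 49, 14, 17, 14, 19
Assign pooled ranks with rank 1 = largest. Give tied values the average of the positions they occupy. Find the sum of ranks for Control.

38

Sorted (descending): 49, 39, 32, 28, 27, 24, 21, 19, 17, 14, 14, 14
The 3 values of 14 occupy positions 10–12 → average rank 11.
Control values → pooled ranks: 39→2, 24→6, 14→11, 28→4, 27→5, 21→7, 32→3
Rank sum = 2 + 6 + 11 + 4 + 5 + 7 + 3 = 38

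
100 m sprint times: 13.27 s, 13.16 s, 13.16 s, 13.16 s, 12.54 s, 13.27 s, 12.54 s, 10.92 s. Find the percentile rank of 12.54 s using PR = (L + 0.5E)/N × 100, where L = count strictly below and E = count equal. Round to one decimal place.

25.0

N = 8.
Strictly below 12.54: 1. Equal to 12.54: 2.
PR = (1 + 0.5·2)/8 × 100 = 25.0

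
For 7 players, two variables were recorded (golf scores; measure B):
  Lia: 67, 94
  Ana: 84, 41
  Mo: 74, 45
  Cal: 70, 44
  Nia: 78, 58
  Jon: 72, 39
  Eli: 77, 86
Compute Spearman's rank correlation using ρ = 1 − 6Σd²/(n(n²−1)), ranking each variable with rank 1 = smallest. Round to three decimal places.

-0.214

Ranks of variable 1: 1, 7, 4, 2, 6, 3, 5
Ranks of variable 2: 7, 2, 4, 3, 5, 1, 6
d = r₁ − r₂: -6, 5, 0, -1, 1, 2, -1
d²: 36, 25, 0, 1, 1, 4, 1; Σd² = 68
ρ = 1 − 6·68/(7·48) = 1 − 408/336 = -0.214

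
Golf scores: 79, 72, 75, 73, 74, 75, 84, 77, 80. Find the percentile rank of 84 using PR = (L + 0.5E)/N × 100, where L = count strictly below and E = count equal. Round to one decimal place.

94.4

N = 9.
Strictly below 84: 8. Equal to 84: 1.
PR = (8 + 0.5·1)/9 × 100 = 94.4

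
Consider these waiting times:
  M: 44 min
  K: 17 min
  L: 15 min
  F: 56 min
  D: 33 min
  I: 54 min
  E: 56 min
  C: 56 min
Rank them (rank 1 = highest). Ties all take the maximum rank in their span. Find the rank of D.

6

Sorted (descending): 56, 56, 56, 54, 44, 33, 17, 15
The 3 values of 56 occupy positions 1–3 → each gets rank 3.
D has value 33 min → rank 6.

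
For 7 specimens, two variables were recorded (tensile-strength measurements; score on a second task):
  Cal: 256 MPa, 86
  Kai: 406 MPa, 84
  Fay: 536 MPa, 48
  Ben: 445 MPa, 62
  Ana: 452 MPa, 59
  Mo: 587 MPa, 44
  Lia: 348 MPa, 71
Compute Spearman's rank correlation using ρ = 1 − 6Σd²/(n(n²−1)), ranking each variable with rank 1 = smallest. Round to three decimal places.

-0.964

Ranks of variable 1: 1, 3, 6, 4, 5, 7, 2
Ranks of variable 2: 7, 6, 2, 4, 3, 1, 5
d = r₁ − r₂: -6, -3, 4, 0, 2, 6, -3
d²: 36, 9, 16, 0, 4, 36, 9; Σd² = 110
ρ = 1 − 6·110/(7·48) = 1 − 660/336 = -0.964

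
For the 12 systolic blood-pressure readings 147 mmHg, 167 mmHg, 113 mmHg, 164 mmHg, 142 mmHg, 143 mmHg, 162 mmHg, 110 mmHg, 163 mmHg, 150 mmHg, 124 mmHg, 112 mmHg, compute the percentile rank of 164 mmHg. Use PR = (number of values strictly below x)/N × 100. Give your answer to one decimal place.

N = 12.
Strictly below 164: 10. Equal to 164: 1.
PR = 10/12 × 100 = 83.3

83.3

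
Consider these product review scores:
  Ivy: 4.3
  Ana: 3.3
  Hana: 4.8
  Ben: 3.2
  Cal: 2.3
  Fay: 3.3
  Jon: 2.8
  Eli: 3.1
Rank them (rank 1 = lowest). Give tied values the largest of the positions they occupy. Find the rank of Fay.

6

Sorted (ascending): 2.3, 2.8, 3.1, 3.2, 3.3, 3.3, 4.3, 4.8
The 2 values of 3.3 occupy positions 5–6 → each gets rank 6.
Fay has value 3.3 → rank 6.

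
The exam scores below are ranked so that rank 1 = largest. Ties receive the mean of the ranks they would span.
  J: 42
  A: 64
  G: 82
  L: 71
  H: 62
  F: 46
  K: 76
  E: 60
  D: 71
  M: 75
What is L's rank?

4.5

Sorted (descending): 82, 76, 75, 71, 71, 64, 62, 60, 46, 42
The 2 values of 71 occupy positions 4–5 → average rank (4+5)/2 = 4.5.
L has value 71 → rank 4.5.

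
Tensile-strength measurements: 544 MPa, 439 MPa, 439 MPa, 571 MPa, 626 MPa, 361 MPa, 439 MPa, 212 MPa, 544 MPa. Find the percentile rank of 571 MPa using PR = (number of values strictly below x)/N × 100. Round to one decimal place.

77.8

N = 9.
Strictly below 571: 7. Equal to 571: 1.
PR = 7/9 × 100 = 77.8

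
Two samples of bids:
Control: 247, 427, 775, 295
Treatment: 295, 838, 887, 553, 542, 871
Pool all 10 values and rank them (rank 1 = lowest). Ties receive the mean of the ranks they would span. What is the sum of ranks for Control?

14.5

Sorted (ascending): 247, 295, 295, 427, 542, 553, 775, 838, 871, 887
The 2 values of 295 occupy positions 2–3 → average rank (2+3)/2 = 2.5.
Control values → pooled ranks: 247→1, 427→4, 775→7, 295→2.5
Rank sum = 1 + 4 + 7 + 2.5 = 14.5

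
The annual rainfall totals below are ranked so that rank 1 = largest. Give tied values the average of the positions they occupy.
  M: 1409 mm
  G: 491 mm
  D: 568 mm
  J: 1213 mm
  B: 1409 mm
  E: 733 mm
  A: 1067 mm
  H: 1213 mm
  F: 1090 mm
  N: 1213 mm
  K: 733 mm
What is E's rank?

8.5

Sorted (descending): 1409, 1409, 1213, 1213, 1213, 1090, 1067, 733, 733, 568, 491
The 2 values of 1409 occupy positions 1–2 → average rank (1+2)/2 = 1.5.
The 3 values of 1213 occupy positions 3–5 → average rank 4.
The 2 values of 733 occupy positions 8–9 → average rank (8+9)/2 = 8.5.
E has value 733 mm → rank 8.5.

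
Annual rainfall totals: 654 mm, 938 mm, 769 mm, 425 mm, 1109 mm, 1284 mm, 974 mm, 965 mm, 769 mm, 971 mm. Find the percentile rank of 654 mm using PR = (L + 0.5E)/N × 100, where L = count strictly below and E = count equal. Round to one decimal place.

N = 10.
Strictly below 654: 1. Equal to 654: 1.
PR = (1 + 0.5·1)/10 × 100 = 15.0

15.0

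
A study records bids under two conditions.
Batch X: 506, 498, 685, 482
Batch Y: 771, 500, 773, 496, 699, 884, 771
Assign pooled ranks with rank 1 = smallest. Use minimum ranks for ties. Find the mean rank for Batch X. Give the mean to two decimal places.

Sorted (ascending): 482, 496, 498, 500, 506, 685, 699, 771, 771, 773, 884
The 2 values of 771 occupy positions 8–9 → each gets rank 8.
Batch X values → pooled ranks: 506→5, 498→3, 685→6, 482→1
Mean rank = (5 + 3 + 6 + 1) / 4 = 3.75

3.75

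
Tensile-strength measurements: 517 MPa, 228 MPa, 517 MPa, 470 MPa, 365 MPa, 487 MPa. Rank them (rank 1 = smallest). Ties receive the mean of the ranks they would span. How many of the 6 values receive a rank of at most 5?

Sorted (ascending): 228, 365, 470, 487, 517, 517
The 2 values of 517 occupy positions 5–6 → average rank (5+6)/2 = 5.5.
Ranks ≤ 5: {1, 2, 3, 4} → 4 values.

4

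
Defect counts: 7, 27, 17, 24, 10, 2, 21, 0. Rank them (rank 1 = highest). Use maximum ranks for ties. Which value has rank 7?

Sorted (descending): 27, 24, 21, 17, 10, 7, 2, 0
No ties — each value takes its position as its rank.
Rank 7 → value 2.

2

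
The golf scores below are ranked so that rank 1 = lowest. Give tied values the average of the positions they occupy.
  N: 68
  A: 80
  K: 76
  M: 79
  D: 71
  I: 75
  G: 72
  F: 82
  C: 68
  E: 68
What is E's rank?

Sorted (ascending): 68, 68, 68, 71, 72, 75, 76, 79, 80, 82
The 3 values of 68 occupy positions 1–3 → average rank 2.
E has value 68 → rank 2.

2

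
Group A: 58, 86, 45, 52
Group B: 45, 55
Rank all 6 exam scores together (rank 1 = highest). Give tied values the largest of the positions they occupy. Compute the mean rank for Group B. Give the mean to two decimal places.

4.50

Sorted (descending): 86, 58, 55, 52, 45, 45
The 2 values of 45 occupy positions 5–6 → each gets rank 6.
Group B values → pooled ranks: 45→6, 55→3
Mean rank = (6 + 3) / 2 = 4.50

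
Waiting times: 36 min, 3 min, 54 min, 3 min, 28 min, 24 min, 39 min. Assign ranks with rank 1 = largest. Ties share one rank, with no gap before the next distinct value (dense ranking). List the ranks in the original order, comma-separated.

3, 6, 1, 6, 4, 5, 2

Sorted (descending): 54, 39, 36, 28, 24, 3, 3
The 2 values of 3 share dense rank 6.
Remaining distinct values take the next consecutive integers.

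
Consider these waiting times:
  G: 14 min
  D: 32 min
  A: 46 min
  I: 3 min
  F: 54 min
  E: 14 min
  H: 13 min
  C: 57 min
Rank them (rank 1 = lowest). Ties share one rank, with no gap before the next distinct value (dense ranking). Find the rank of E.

3

Sorted (ascending): 3, 13, 14, 14, 32, 46, 54, 57
The 2 values of 14 share dense rank 3.
Remaining distinct values take the next consecutive integers.
E has value 14 min → rank 3.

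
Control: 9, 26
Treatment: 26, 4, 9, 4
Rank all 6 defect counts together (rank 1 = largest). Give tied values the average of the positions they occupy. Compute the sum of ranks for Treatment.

16

Sorted (descending): 26, 26, 9, 9, 4, 4
The 2 values of 26 occupy positions 1–2 → average rank (1+2)/2 = 1.5.
The 2 values of 9 occupy positions 3–4 → average rank (3+4)/2 = 3.5.
The 2 values of 4 occupy positions 5–6 → average rank (5+6)/2 = 5.5.
Treatment values → pooled ranks: 26→1.5, 4→5.5, 9→3.5, 4→5.5
Rank sum = 1.5 + 5.5 + 3.5 + 5.5 = 16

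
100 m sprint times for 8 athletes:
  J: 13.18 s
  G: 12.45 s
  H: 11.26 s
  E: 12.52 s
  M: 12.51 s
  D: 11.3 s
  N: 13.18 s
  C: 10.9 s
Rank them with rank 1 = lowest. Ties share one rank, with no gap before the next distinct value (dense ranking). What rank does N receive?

Sorted (ascending): 10.9, 11.26, 11.3, 12.45, 12.51, 12.52, 13.18, 13.18
The 2 values of 13.18 share dense rank 7.
Remaining distinct values take the next consecutive integers.
N has value 13.18 s → rank 7.

7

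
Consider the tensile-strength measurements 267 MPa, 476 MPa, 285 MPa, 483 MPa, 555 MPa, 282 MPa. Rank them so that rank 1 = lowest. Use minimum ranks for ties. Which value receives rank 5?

Sorted (ascending): 267, 282, 285, 476, 483, 555
No ties — each value takes its position as its rank.
Rank 5 → value 483.

483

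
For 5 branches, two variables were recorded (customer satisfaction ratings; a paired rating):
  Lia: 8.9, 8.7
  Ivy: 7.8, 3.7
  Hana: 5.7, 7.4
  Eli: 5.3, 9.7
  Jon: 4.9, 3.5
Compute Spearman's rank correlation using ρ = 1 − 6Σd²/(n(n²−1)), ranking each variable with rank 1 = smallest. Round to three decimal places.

0.300

Ranks of variable 1: 5, 4, 3, 2, 1
Ranks of variable 2: 4, 2, 3, 5, 1
d = r₁ − r₂: 1, 2, 0, -3, 0
d²: 1, 4, 0, 9, 0; Σd² = 14
ρ = 1 − 6·14/(5·24) = 1 − 84/120 = 0.300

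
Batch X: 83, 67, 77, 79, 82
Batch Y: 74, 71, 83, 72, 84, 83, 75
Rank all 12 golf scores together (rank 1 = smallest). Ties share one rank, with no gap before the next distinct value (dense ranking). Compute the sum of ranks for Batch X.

Sorted (ascending): 67, 71, 72, 74, 75, 77, 79, 82, 83, 83, 83, 84
The 3 values of 83 share dense rank 9.
Remaining distinct values take the next consecutive integers.
Batch X values → pooled ranks: 83→9, 67→1, 77→6, 79→7, 82→8
Rank sum = 9 + 1 + 6 + 7 + 8 = 31

31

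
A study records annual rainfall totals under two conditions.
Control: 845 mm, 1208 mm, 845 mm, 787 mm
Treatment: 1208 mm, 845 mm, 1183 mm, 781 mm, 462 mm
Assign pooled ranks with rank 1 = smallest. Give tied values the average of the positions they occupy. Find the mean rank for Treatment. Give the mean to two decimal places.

4.70

Sorted (ascending): 462, 781, 787, 845, 845, 845, 1183, 1208, 1208
The 3 values of 845 occupy positions 4–6 → average rank 5.
The 2 values of 1208 occupy positions 8–9 → average rank (8+9)/2 = 8.5.
Treatment values → pooled ranks: 1208→8.5, 845→5, 1183→7, 781→2, 462→1
Mean rank = (8.5 + 5 + 7 + 2 + 1) / 5 = 4.70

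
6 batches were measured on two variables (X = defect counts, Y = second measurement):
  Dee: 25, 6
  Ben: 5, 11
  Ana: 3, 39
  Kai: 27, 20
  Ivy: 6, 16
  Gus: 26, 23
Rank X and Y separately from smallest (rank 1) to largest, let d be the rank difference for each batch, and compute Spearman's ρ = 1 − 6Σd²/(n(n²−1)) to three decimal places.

-0.086

Ranks of variable 1: 4, 2, 1, 6, 3, 5
Ranks of variable 2: 1, 2, 6, 4, 3, 5
d = r₁ − r₂: 3, 0, -5, 2, 0, 0
d²: 9, 0, 25, 4, 0, 0; Σd² = 38
ρ = 1 − 6·38/(6·35) = 1 − 228/210 = -0.086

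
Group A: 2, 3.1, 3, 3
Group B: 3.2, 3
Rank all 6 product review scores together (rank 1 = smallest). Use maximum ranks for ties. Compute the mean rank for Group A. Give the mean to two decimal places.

3.50

Sorted (ascending): 2, 3, 3, 3, 3.1, 3.2
The 3 values of 3 occupy positions 2–4 → each gets rank 4.
Group A values → pooled ranks: 2→1, 3.1→5, 3→4, 3→4
Mean rank = (1 + 5 + 4 + 4) / 4 = 3.50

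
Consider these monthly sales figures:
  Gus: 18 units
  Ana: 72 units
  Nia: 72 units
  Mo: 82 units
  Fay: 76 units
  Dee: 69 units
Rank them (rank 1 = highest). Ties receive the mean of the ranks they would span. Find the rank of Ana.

Sorted (descending): 82, 76, 72, 72, 69, 18
The 2 values of 72 occupy positions 3–4 → average rank (3+4)/2 = 3.5.
Ana has value 72 units → rank 3.5.

3.5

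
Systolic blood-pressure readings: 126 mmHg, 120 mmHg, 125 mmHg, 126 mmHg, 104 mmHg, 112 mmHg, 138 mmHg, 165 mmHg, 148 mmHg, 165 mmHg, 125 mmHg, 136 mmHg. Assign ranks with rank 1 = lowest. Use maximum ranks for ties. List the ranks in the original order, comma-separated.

7, 3, 5, 7, 1, 2, 9, 12, 10, 12, 5, 8

Sorted (ascending): 104, 112, 120, 125, 125, 126, 126, 136, 138, 148, 165, 165
The 2 values of 125 occupy positions 4–5 → each gets rank 5.
The 2 values of 126 occupy positions 6–7 → each gets rank 7.
The 2 values of 165 occupy positions 11–12 → each gets rank 12.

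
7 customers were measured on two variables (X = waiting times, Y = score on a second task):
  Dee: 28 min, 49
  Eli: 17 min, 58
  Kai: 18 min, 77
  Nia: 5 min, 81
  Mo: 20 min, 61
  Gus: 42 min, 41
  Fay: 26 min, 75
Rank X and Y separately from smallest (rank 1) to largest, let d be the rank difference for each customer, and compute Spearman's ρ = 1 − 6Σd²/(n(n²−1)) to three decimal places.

Ranks of variable 1: 6, 2, 3, 1, 4, 7, 5
Ranks of variable 2: 2, 3, 6, 7, 4, 1, 5
d = r₁ − r₂: 4, -1, -3, -6, 0, 6, 0
d²: 16, 1, 9, 36, 0, 36, 0; Σd² = 98
ρ = 1 − 6·98/(7·48) = 1 − 588/336 = -0.750

-0.750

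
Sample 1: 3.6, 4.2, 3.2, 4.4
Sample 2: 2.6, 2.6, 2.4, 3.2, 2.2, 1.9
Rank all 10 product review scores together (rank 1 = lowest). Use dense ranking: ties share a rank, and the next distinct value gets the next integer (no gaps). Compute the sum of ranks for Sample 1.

26

Sorted (ascending): 1.9, 2.2, 2.4, 2.6, 2.6, 3.2, 3.2, 3.6, 4.2, 4.4
The 2 values of 2.6 share dense rank 4.
The 2 values of 3.2 share dense rank 5.
Remaining distinct values take the next consecutive integers.
Sample 1 values → pooled ranks: 3.6→6, 4.2→7, 3.2→5, 4.4→8
Rank sum = 6 + 7 + 5 + 8 = 26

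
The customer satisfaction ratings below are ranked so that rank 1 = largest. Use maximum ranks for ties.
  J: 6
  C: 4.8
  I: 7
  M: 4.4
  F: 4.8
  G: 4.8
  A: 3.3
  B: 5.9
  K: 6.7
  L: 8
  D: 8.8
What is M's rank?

10

Sorted (descending): 8.8, 8, 7, 6.7, 6, 5.9, 4.8, 4.8, 4.8, 4.4, 3.3
The 3 values of 4.8 occupy positions 7–9 → each gets rank 9.
M has value 4.4 → rank 10.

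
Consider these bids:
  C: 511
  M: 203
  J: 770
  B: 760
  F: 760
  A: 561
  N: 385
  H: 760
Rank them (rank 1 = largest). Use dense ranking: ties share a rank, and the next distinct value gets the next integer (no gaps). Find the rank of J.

Sorted (descending): 770, 760, 760, 760, 561, 511, 385, 203
The 3 values of 760 share dense rank 2.
Remaining distinct values take the next consecutive integers.
J has value 770 → rank 1.

1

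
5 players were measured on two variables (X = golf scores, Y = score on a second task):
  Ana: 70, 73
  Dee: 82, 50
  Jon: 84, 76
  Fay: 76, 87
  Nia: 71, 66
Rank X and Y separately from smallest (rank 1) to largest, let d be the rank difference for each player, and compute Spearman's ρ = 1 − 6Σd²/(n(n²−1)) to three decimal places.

Ranks of variable 1: 1, 4, 5, 3, 2
Ranks of variable 2: 3, 1, 4, 5, 2
d = r₁ − r₂: -2, 3, 1, -2, 0
d²: 4, 9, 1, 4, 0; Σd² = 18
ρ = 1 − 6·18/(5·24) = 1 − 108/120 = 0.100

0.100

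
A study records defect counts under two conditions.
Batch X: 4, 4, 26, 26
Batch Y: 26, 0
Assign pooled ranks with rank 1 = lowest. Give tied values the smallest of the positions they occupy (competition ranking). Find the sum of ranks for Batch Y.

5

Sorted (ascending): 0, 4, 4, 26, 26, 26
The 2 values of 4 occupy positions 2–3 → each gets rank 2.
The 3 values of 26 occupy positions 4–6 → each gets rank 4.
Batch Y values → pooled ranks: 26→4, 0→1
Rank sum = 4 + 1 = 5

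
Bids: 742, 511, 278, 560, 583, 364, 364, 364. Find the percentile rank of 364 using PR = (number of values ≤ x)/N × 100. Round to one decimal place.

50.0

N = 8.
Strictly below 364: 1. Equal to 364: 3.
PR = 4/8 × 100 = 50.0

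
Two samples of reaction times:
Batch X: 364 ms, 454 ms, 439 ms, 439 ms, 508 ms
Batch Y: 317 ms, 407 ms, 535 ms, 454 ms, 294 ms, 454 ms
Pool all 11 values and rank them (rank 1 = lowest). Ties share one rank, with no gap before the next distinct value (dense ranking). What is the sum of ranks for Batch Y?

27

Sorted (ascending): 294, 317, 364, 407, 439, 439, 454, 454, 454, 508, 535
The 2 values of 439 share dense rank 5.
The 3 values of 454 share dense rank 6.
Remaining distinct values take the next consecutive integers.
Batch Y values → pooled ranks: 317→2, 407→4, 535→8, 454→6, 294→1, 454→6
Rank sum = 2 + 4 + 8 + 6 + 1 + 6 = 27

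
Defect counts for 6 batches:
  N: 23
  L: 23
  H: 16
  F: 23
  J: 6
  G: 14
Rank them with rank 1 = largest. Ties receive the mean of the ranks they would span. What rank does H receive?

Sorted (descending): 23, 23, 23, 16, 14, 6
The 3 values of 23 occupy positions 1–3 → average rank 2.
H has value 16 → rank 4.

4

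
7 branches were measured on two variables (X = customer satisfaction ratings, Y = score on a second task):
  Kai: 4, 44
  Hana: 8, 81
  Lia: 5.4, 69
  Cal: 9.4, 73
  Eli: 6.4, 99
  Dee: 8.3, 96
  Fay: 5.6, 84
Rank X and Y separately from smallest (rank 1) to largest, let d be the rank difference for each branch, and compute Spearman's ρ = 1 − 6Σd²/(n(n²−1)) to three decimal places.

Ranks of variable 1: 1, 5, 2, 7, 4, 6, 3
Ranks of variable 2: 1, 4, 2, 3, 7, 6, 5
d = r₁ − r₂: 0, 1, 0, 4, -3, 0, -2
d²: 0, 1, 0, 16, 9, 0, 4; Σd² = 30
ρ = 1 − 6·30/(7·48) = 1 − 180/336 = 0.464

0.464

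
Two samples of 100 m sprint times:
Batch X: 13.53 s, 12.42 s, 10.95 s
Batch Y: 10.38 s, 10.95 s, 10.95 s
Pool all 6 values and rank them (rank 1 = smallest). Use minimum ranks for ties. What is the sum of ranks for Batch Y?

5

Sorted (ascending): 10.38, 10.95, 10.95, 10.95, 12.42, 13.53
The 3 values of 10.95 occupy positions 2–4 → each gets rank 2.
Batch Y values → pooled ranks: 10.38→1, 10.95→2, 10.95→2
Rank sum = 1 + 2 + 2 = 5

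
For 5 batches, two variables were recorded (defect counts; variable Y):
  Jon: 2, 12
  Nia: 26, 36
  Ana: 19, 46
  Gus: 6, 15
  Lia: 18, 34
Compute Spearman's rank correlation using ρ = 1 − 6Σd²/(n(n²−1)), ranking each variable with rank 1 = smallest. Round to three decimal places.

Ranks of variable 1: 1, 5, 4, 2, 3
Ranks of variable 2: 1, 4, 5, 2, 3
d = r₁ − r₂: 0, 1, -1, 0, 0
d²: 0, 1, 1, 0, 0; Σd² = 2
ρ = 1 − 6·2/(5·24) = 1 − 12/120 = 0.900

0.900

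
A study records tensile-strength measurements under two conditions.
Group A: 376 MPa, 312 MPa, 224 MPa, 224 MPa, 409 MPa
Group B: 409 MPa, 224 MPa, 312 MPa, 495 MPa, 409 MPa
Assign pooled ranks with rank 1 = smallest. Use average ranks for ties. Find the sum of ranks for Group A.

Sorted (ascending): 224, 224, 224, 312, 312, 376, 409, 409, 409, 495
The 3 values of 224 occupy positions 1–3 → average rank 2.
The 2 values of 312 occupy positions 4–5 → average rank (4+5)/2 = 4.5.
The 3 values of 409 occupy positions 7–9 → average rank 8.
Group A values → pooled ranks: 376→6, 312→4.5, 224→2, 224→2, 409→8
Rank sum = 6 + 4.5 + 2 + 2 + 8 = 22.5

22.5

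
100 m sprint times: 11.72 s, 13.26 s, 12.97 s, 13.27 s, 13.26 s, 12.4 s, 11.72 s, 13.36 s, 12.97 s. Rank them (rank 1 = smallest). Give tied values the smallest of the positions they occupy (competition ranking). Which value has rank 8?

Sorted (ascending): 11.72, 11.72, 12.4, 12.97, 12.97, 13.26, 13.26, 13.27, 13.36
The 2 values of 11.72 occupy positions 1–2 → each gets rank 1.
The 2 values of 12.97 occupy positions 4–5 → each gets rank 4.
The 2 values of 13.26 occupy positions 6–7 → each gets rank 6.
Rank 8 → value 13.27.

13.27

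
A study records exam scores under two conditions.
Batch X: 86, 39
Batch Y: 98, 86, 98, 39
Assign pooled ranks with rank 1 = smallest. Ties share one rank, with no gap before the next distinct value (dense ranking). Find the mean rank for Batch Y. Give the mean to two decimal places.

Sorted (ascending): 39, 39, 86, 86, 98, 98
The 2 values of 39 share dense rank 1.
The 2 values of 86 share dense rank 2.
The 2 values of 98 share dense rank 3.
Batch Y values → pooled ranks: 98→3, 86→2, 98→3, 39→1
Mean rank = (3 + 2 + 3 + 1) / 4 = 2.25

2.25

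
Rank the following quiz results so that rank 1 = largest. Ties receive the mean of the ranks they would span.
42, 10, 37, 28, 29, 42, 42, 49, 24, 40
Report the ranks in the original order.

3, 10, 6, 8, 7, 3, 3, 1, 9, 5

Sorted (descending): 49, 42, 42, 42, 40, 37, 29, 28, 24, 10
The 3 values of 42 occupy positions 2–4 → average rank 3.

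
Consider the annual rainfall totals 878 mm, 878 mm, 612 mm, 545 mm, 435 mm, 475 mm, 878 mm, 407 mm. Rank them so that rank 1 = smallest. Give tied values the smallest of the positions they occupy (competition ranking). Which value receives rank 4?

Sorted (ascending): 407, 435, 475, 545, 612, 878, 878, 878
The 3 values of 878 occupy positions 6–8 → each gets rank 6.
Rank 4 → value 545.

545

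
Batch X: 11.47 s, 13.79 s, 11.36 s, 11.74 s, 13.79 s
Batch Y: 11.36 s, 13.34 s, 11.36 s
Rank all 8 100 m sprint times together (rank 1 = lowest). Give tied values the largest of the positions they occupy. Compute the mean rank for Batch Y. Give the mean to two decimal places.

Sorted (ascending): 11.36, 11.36, 11.36, 11.47, 11.74, 13.34, 13.79, 13.79
The 3 values of 11.36 occupy positions 1–3 → each gets rank 3.
The 2 values of 13.79 occupy positions 7–8 → each gets rank 8.
Batch Y values → pooled ranks: 11.36→3, 13.34→6, 11.36→3
Mean rank = (3 + 6 + 3) / 3 = 4.00

4.00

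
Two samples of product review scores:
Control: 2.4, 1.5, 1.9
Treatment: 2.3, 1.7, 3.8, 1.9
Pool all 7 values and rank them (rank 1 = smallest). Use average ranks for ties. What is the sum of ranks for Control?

10.5

Sorted (ascending): 1.5, 1.7, 1.9, 1.9, 2.3, 2.4, 3.8
The 2 values of 1.9 occupy positions 3–4 → average rank (3+4)/2 = 3.5.
Control values → pooled ranks: 2.4→6, 1.5→1, 1.9→3.5
Rank sum = 6 + 1 + 3.5 = 10.5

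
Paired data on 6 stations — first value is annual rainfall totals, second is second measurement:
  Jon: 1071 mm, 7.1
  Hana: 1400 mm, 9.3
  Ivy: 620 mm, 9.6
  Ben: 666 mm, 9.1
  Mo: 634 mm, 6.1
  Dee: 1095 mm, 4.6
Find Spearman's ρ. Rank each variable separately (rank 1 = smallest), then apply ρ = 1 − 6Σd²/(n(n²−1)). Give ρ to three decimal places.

Ranks of variable 1: 4, 6, 1, 3, 2, 5
Ranks of variable 2: 3, 5, 6, 4, 2, 1
d = r₁ − r₂: 1, 1, -5, -1, 0, 4
d²: 1, 1, 25, 1, 0, 16; Σd² = 44
ρ = 1 − 6·44/(6·35) = 1 − 264/210 = -0.257

-0.257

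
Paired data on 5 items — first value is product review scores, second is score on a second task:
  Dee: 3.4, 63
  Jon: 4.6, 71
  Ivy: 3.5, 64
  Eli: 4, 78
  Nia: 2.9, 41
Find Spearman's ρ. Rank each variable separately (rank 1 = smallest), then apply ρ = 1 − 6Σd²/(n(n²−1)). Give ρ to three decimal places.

0.900

Ranks of variable 1: 2, 5, 3, 4, 1
Ranks of variable 2: 2, 4, 3, 5, 1
d = r₁ − r₂: 0, 1, 0, -1, 0
d²: 0, 1, 0, 1, 0; Σd² = 2
ρ = 1 − 6·2/(5·24) = 1 − 12/120 = 0.900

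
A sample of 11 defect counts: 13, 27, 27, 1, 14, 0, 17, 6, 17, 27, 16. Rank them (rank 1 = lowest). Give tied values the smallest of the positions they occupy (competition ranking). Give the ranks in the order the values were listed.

4, 9, 9, 2, 5, 1, 7, 3, 7, 9, 6

Sorted (ascending): 0, 1, 6, 13, 14, 16, 17, 17, 27, 27, 27
The 2 values of 17 occupy positions 7–8 → each gets rank 7.
The 3 values of 27 occupy positions 9–11 → each gets rank 9.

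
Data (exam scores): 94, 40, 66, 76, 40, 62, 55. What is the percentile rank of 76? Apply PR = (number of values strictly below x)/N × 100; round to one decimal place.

N = 7.
Strictly below 76: 5. Equal to 76: 1.
PR = 5/7 × 100 = 71.4

71.4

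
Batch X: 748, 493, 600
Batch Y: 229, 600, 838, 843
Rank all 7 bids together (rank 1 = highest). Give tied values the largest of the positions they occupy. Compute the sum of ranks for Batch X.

14

Sorted (descending): 843, 838, 748, 600, 600, 493, 229
The 2 values of 600 occupy positions 4–5 → each gets rank 5.
Batch X values → pooled ranks: 748→3, 493→6, 600→5
Rank sum = 3 + 6 + 5 = 14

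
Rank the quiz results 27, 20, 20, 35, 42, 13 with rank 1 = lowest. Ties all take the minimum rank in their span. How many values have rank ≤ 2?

Sorted (ascending): 13, 20, 20, 27, 35, 42
The 2 values of 20 occupy positions 2–3 → each gets rank 2.
Ranks ≤ 2: {1, 2, 2} → 3 values.

3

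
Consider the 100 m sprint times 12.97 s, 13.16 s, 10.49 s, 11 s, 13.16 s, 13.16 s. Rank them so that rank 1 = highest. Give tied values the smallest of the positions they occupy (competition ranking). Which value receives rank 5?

Sorted (descending): 13.16, 13.16, 13.16, 12.97, 11, 10.49
The 3 values of 13.16 occupy positions 1–3 → each gets rank 1.
Rank 5 → value 11.

11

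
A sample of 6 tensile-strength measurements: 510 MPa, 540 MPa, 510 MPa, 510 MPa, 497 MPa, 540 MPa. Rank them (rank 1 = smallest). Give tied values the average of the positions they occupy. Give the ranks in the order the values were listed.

3, 5.5, 3, 3, 1, 5.5

Sorted (ascending): 497, 510, 510, 510, 540, 540
The 3 values of 510 occupy positions 2–4 → average rank 3.
The 2 values of 540 occupy positions 5–6 → average rank (5+6)/2 = 5.5.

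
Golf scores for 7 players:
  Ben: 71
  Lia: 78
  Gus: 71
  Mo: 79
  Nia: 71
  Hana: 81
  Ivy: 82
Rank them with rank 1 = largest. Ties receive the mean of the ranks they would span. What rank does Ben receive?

Sorted (descending): 82, 81, 79, 78, 71, 71, 71
The 3 values of 71 occupy positions 5–7 → average rank 6.
Ben has value 71 → rank 6.

6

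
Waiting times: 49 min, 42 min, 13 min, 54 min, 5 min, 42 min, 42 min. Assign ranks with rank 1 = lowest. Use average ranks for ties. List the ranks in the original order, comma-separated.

6, 4, 2, 7, 1, 4, 4

Sorted (ascending): 5, 13, 42, 42, 42, 49, 54
The 3 values of 42 occupy positions 3–5 → average rank 4.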